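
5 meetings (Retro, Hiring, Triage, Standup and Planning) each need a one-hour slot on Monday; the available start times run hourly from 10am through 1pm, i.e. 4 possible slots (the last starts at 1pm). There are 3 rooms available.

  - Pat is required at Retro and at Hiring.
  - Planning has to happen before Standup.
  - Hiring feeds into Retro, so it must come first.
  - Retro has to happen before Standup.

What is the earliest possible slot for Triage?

10am

Triage at 10am is achievable: Planning=10am; Hiring=10am; Triage=10am; Standup=12pm; Retro=11am.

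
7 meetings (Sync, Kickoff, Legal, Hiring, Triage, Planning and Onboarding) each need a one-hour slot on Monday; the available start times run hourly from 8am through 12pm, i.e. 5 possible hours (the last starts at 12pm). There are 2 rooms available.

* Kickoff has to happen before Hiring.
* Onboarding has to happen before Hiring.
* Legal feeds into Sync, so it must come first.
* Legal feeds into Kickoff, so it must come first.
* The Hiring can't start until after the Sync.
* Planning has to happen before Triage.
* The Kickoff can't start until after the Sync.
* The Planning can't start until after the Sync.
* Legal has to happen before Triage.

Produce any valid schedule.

Planning -> 10am; Sync -> 9am; Hiring -> 11am; Triage -> 11am; Legal -> 8am; Onboarding -> 8am; Kickoff -> 10am

Checking: Sync(9am) before Hiring(11am); Legal(8am) before Sync(9am); Legal(8am) before Triage(11am); Planning(10am) before Triage(11am); Sync(9am) before Planning(10am); Sync(9am) before Kickoff(10am); Legal(8am) before Kickoff(10am); Onboarding(8am) before Hiring(11am); Kickoff(10am) before Hiring(11am); max 2 per hour (cap 2).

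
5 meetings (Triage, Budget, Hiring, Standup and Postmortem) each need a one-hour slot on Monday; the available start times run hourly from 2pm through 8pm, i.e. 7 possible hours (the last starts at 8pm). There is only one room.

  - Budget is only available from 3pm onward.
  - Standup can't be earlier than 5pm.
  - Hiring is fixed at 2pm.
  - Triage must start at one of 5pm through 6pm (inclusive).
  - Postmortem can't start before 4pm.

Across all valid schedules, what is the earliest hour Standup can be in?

5pm

Standup is available from 5pm.
Standup at 5pm is achievable: Hiring=2pm; Postmortem=4pm; Budget=3pm; Standup=5pm; Triage=6pm.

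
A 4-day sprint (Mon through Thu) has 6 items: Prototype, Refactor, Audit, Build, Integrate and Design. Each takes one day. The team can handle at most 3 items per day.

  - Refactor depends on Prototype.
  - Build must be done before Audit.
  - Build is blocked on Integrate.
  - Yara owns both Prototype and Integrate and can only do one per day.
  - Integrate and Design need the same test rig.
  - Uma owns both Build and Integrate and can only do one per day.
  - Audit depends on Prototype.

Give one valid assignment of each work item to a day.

Build -> Wed, Design -> Mon, Refactor -> Tue, Integrate -> Tue, Audit -> Thu, Prototype -> Mon

Checking: Prototype(Mon) before Refactor(Tue); Prototype(Mon) before Audit(Thu); Build(Wed) before Audit(Thu); Integrate(Tue) before Build(Wed); Integrate(Tue) != Design(Mon); Build(Wed) != Integrate(Tue); Prototype(Mon) != Integrate(Tue); max 2 per day (cap 3).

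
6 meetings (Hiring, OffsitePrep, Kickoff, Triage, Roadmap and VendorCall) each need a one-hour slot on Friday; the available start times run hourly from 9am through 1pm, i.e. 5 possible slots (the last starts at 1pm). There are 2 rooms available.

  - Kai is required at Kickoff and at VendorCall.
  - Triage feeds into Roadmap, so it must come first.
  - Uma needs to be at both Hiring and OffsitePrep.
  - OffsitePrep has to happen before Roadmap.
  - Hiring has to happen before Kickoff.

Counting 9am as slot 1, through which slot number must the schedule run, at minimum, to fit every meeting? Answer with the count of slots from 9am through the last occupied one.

The precedence chain requires at least 2 distinct slots.
With at most 2 per slot and 6 meetings, at least 3 slots are needed.
3 works (last occupied slot: 11am): for example OffsitePrep -> 10am, Roadmap -> 11am, VendorCall -> 11am, Hiring -> 9am, Kickoff -> 10am, Triage -> 9am.

3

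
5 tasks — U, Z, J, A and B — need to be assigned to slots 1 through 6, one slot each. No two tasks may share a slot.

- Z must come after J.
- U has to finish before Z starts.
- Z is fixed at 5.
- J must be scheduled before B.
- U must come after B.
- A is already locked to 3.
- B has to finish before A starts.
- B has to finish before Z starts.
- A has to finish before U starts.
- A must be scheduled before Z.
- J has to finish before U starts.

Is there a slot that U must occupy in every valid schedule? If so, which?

4

A is fixed at 3 and must come before U, so U is at least 4.
Z is fixed at 5 and must come after U, so U is at most 4.
So U must be 4.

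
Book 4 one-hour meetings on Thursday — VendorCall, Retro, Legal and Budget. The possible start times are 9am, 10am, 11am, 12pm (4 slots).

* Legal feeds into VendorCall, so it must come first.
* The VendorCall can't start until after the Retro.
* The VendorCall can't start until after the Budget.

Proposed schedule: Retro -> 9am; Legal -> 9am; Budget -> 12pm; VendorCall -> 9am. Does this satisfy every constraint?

The VendorCall can't start until after the Retro — violated.
Legal feeds into VendorCall, so it must come first — violated.
The VendorCall can't start until after the Budget — violated.

Invalid. The VendorCall can't start until after the Budget.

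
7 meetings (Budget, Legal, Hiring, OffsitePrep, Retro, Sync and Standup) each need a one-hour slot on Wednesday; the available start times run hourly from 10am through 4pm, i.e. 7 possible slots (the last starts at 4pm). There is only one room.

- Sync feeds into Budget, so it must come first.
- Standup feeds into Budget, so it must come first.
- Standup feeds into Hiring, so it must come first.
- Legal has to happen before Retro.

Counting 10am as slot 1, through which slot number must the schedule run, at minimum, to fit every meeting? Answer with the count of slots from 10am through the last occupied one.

7 slots

The precedence chain requires at least 2 distinct slots.
With at most 1 per slot and 7 meetings, at least 7 slots are needed.
7 works (last occupied slot: 4pm): for example Budget -> 12pm, Legal -> 1pm, Sync -> 11am, Retro -> 3pm, Standup -> 10am, Hiring -> 2pm, OffsitePrep -> 4pm.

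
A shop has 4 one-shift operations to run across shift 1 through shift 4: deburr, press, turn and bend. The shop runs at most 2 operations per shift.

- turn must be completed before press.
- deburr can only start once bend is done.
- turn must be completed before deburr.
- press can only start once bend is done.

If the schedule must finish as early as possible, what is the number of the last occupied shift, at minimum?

The precedence chain requires at least 2 distinct shifts.
With at most 2 per shift and 4 operations, at least 2 shifts are needed.
2 works (last occupied shift: shift 2): for example press -> shift 2, turn -> shift 1, deburr -> shift 2, bend -> shift 1.

shift 2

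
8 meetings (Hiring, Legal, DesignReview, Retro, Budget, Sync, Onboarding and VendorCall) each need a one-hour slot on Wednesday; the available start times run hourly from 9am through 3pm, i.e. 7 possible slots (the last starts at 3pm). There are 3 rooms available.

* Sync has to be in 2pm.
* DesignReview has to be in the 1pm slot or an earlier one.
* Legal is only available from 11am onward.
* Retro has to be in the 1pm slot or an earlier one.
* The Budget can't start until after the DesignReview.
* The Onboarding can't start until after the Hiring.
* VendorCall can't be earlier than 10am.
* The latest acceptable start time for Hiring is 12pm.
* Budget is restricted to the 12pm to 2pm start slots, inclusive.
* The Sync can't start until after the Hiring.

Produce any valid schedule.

Legal in 11am, DesignReview in 9am, Onboarding in 10am, Budget in 12pm, Retro in 9am, VendorCall in 10am, Sync in 2pm, Hiring in 9am

Checking: DesignReview(9am) before Budget(12pm); Hiring(9am) before Onboarding(10am); Hiring(9am) before Sync(2pm); Budget=12pm in [12pm,2pm]; Legal=11am in [11am,3pm]; Retro=9am in [9am,1pm]; Hiring=9am in [9am,12pm]; VendorCall=10am in [10am,3pm]; DesignReview=9am in [9am,1pm]; Sync=2pm in [2pm,2pm]; max 3 per slot (cap 3).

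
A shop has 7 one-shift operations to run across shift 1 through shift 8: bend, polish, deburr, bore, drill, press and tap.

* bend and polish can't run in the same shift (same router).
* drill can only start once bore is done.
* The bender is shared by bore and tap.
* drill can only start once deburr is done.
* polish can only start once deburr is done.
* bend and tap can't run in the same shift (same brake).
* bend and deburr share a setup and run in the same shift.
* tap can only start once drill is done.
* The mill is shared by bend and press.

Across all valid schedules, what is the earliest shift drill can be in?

shift 2

Precedence pushes drill to at least shift 2; downstream work caps drill at shift 7.
drill at shift 2 is achievable: tap in shift 3, drill in shift 2, bore in shift 1, press in shift 2, bend in shift 1, deburr in shift 1, polish in shift 2.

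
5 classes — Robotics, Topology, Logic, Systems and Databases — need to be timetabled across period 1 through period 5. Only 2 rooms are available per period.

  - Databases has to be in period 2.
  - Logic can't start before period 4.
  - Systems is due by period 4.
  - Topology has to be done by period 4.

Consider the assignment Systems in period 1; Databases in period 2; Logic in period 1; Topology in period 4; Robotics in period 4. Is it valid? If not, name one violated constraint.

No. Logic can't start before period 4 is not satisfied.

Systems is due by period 4 — holds.
Only 2 rooms are available per period — holds.
Databases has to be in period 2 — holds.
Logic can't start before period 4 — violated.
Topology has to be done by period 4 — holds.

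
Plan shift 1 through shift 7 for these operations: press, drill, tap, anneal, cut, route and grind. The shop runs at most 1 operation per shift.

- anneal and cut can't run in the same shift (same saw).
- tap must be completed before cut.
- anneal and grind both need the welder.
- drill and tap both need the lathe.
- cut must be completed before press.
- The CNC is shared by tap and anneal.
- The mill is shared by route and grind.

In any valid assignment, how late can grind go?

grind at shift 7 is achievable: drill -> shift 4; anneal -> shift 5; tap -> shift 1; press -> shift 3; route -> shift 6; cut -> shift 2; grind -> shift 7.

shift 7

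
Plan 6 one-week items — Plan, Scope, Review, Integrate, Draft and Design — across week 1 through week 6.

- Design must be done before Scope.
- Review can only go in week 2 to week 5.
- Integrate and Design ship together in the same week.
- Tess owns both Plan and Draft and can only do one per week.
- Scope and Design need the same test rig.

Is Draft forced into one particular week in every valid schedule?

No

Draft can be week 1 (e.g. Plan -> week 2; Draft -> week 1; Design -> week 1; Scope -> week 2; Integrate -> week 1; Review -> week 2) or week 2 (e.g. Design in week 1, Plan in week 1, Integrate in week 1, Draft in week 2, Review in week 2, Scope in week 2).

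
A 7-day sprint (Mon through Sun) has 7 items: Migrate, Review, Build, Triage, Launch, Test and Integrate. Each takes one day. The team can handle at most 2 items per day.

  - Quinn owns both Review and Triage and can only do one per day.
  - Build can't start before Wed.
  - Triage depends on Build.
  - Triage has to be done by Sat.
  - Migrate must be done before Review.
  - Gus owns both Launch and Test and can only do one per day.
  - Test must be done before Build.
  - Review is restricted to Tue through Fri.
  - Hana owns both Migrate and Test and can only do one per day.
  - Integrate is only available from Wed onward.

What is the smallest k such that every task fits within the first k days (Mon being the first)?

4 days

The precedence chain requires at least 3 distinct days.
With at most 2 per day and 7 tasks, at least 4 days are needed.
Propagating the time windows through the other constraints, Triage can't land before Thu — that is day 4 counting from Mon — so the schedule must run through at least 4 days.
4 works (last occupied day: Thu): for example Migrate=Mon, Triage=Thu, Review=Tue, Test=Tue, Launch=Mon, Integrate=Wed, Build=Wed.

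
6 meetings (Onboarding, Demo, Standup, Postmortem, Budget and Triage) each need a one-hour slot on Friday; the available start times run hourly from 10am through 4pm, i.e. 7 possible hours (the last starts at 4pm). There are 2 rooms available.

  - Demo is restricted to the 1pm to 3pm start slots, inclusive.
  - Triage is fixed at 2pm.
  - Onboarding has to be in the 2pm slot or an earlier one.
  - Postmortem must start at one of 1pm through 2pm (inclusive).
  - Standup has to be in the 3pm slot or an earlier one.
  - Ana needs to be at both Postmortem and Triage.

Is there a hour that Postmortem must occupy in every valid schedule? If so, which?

Postmortem's window is 1pm–2pm.
Triage is fixed at 2pm, and Postmortem can't share a hour with Triage.
So Postmortem must be 1pm.

1pm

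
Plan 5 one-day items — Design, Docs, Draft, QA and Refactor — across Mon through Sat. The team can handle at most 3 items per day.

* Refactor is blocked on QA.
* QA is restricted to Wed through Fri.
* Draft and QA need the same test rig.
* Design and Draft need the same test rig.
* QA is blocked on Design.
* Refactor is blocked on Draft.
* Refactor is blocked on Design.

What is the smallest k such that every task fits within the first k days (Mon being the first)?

4

The precedence chain requires at least 3 distinct days.
With at most 3 per day and 5 tasks, at least 2 days are needed.
Propagating the time windows through the other constraints, Refactor can't land before Thu — that is day 4 counting from Mon — so the schedule must run through at least 4 days.
4 works (last occupied day: Thu): for example Design -> Mon; Docs -> Mon; QA -> Wed; Refactor -> Thu; Draft -> Tue.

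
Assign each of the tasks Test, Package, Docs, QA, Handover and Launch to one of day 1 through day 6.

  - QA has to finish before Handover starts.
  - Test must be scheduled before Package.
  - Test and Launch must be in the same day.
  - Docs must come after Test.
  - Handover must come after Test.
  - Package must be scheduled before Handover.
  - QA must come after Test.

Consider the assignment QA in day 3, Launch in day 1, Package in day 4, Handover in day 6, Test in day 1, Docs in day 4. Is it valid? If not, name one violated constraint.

Yes, all constraints hold

Docs must come after Test — holds.
Test and Launch must be in the same day — holds.
Handover must come after Test — holds.
QA has to finish before Handover starts — holds.
Package must be scheduled before Handover — holds.
Test must be scheduled before Package — holds.
QA must come after Test — holds.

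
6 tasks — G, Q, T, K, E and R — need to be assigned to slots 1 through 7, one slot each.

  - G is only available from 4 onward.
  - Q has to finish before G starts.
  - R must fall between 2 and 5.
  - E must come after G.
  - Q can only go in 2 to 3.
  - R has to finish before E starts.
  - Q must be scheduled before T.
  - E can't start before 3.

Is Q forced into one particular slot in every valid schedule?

Q can be 2 (e.g. G -> 4, T -> 3, E -> 5, Q -> 2, K -> 1, R -> 2) or 3 (e.g. K=1; Q=3; G=4; R=2; T=4; E=5).

No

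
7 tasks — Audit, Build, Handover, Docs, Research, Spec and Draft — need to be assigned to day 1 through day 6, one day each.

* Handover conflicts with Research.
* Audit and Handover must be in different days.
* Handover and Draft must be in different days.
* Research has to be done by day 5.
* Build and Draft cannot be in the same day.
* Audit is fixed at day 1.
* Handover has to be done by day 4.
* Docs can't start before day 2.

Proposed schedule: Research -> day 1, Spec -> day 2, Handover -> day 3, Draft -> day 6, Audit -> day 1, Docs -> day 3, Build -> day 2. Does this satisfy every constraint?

Handover conflicts with Research — holds.
Audit is fixed at day 1 — holds.
Build and Draft cannot be in the same day — holds.
Audit and Handover must be in different days — holds.
Handover and Draft must be in different days — holds.
Research has to be done by day 5 — holds.
Handover has to be done by day 4 — holds.
Docs can't start before day 2 — holds.

Yes, all constraints hold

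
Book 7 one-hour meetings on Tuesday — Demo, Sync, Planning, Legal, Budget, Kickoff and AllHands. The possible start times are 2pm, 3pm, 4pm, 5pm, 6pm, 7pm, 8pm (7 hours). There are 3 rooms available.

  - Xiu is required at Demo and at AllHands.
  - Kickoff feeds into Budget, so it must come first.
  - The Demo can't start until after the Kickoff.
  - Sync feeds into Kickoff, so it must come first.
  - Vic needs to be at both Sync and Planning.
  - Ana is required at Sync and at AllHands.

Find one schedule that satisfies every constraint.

Sync in 2pm; Demo in 4pm; Budget in 4pm; Kickoff in 3pm; AllHands in 3pm; Legal in 2pm; Planning in 3pm

Checking: Kickoff(3pm) before Budget(4pm); Kickoff(3pm) before Demo(4pm); Sync(2pm) before Kickoff(3pm); Sync(2pm) != AllHands(3pm); Demo(4pm) != AllHands(3pm); Sync(2pm) != Planning(3pm); max 3 per hour (cap 3).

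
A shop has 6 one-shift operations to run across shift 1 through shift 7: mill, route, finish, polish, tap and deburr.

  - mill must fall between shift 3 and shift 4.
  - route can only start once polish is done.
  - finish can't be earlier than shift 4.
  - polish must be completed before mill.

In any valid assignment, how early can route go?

Precedence pushes route to at least shift 2.
route at shift 2 is achievable: polish in shift 1; tap in shift 1; deburr in shift 1; finish in shift 4; route in shift 2; mill in shift 3.

shift 2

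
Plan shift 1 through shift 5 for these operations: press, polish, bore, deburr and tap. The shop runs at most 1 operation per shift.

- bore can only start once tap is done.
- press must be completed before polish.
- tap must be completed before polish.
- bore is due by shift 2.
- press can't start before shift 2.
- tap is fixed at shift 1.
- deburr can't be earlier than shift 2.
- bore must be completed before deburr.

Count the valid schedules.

Enumerating: polish=shift 5, press=shift 3, deburr=shift 4, bore=shift 2, tap=shift 1 | polish=shift 4; press=shift 3; deburr=shift 5; bore=shift 2; tap=shift 1 | bore -> shift 2, tap -> shift 1, polish -> shift 5, deburr -> shift 3, press -> shift 4.

3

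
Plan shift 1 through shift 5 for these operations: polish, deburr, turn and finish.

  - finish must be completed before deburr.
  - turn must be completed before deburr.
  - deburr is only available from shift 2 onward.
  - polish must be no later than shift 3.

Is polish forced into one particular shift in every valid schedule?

No

polish can be shift 1 (e.g. turn in shift 1, deburr in shift 2, finish in shift 1, polish in shift 1) or shift 2 (e.g. turn -> shift 1; finish -> shift 1; polish -> shift 2; deburr -> shift 2).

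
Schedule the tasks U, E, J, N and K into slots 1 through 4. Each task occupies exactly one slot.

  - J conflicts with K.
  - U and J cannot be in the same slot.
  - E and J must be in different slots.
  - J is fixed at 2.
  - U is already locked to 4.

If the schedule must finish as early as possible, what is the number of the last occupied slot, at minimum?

slot 4

U can't be placed before 4, so the schedule must run through at least slot 4.
4 works (last occupied slot: 4): for example U -> 4, J -> 2, K -> 1, E -> 1, N -> 1.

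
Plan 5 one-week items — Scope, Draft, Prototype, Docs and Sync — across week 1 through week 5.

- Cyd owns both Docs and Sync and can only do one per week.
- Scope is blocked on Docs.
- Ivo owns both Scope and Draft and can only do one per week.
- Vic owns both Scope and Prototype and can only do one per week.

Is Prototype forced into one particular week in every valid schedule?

Prototype can be week 1 (e.g. Scope -> week 2, Prototype -> week 1, Sync -> week 2, Draft -> week 1, Docs -> week 1) or week 2 (e.g. Draft -> week 1; Sync -> week 2; Scope -> week 3; Prototype -> week 2; Docs -> week 1).

No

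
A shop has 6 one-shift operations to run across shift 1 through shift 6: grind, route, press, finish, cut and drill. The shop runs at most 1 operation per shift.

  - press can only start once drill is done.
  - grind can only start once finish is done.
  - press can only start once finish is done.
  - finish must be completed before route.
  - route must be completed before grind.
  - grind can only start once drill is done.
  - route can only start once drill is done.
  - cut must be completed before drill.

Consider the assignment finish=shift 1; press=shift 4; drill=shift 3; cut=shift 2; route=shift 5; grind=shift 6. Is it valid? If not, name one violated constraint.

Valid

finish must be completed before route — holds.
route must be completed before grind — holds.
grind can only start once finish is done — holds.
press can only start once drill is done — holds.
grind can only start once drill is done — holds.
press can only start once finish is done — holds.
The shop runs at most 1 operation per shift — holds.
route can only start once drill is done — holds.
cut must be completed before drill — holds.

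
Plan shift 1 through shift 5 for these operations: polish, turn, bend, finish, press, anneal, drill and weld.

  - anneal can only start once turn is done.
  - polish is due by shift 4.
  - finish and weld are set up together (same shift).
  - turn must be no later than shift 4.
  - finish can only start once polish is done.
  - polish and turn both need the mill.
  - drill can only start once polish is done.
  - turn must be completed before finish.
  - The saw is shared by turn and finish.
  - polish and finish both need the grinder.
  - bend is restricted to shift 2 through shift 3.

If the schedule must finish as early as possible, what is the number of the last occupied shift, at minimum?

shift 3

The precedence chain requires at least 2 distinct shifts.
Could 2 shifts be enough, i.e. nothing placed later than shift 2? No: polish's window within 2 shifts is {shift 1, shift 2}; turn's window within 2 shifts is {shift 1, shift 2}; anneal must come after turn (at shift 1 or later) → {shift 2}; turn must come before anneal (at shift 2 or earlier) → {shift 1}; drill must come after polish (at shift 1 or later) → {shift 2}; polish must come before drill (at shift 2 or earlier) → {shift 1}; turn can't share with polish (shift 1) → nothing is left.
So 2 shifts is not enough.
3 works (last occupied shift: shift 3): for example drill=shift 2, finish=shift 3, press=shift 1, turn=shift 2, anneal=shift 3, weld=shift 3, bend=shift 2, polish=shift 1.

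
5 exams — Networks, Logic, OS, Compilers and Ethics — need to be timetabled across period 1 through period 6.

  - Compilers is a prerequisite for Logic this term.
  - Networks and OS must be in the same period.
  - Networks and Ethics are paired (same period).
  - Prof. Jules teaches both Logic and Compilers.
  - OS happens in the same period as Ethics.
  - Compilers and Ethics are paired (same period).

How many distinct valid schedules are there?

Splitting on Networks: it can be period 1 (5), period 2 (4), period 3 (3), period 4 (2), period 5 (1). Listing each branch's schedules as (Logic, OS, Compilers, Ethics) by period number:
Networks=period 1: (2,1,1,1) (3,1,1,1) (4,1,1,1) (5,1,1,1) (6,1,1,1) — 5.
Networks=period 2: (3,2,2,2) (4,2,2,2) (5,2,2,2) (6,2,2,2) — 4.
Networks=period 3: (4,3,3,3) (5,3,3,3) (6,3,3,3) — 3.
Networks=period 4: (5,4,4,4) (6,4,4,4) — 2.
Networks=period 5: (6,5,5,5) — 1.
Summing: 5 + 4 + 3 + 2 + 1 = 15.

15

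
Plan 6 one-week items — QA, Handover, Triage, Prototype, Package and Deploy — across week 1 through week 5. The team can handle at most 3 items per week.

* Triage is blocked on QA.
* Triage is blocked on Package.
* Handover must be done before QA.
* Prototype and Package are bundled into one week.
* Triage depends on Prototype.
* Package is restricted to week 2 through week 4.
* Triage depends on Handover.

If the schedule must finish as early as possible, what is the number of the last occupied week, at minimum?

week 3

The precedence chain requires at least 3 distinct weeks.
With at most 3 per week and 6 tasks, at least 2 weeks are needed.
3 works (last occupied week: week 3): for example Package -> week 2; QA -> week 2; Deploy -> week 1; Prototype -> week 2; Handover -> week 1; Triage -> week 3.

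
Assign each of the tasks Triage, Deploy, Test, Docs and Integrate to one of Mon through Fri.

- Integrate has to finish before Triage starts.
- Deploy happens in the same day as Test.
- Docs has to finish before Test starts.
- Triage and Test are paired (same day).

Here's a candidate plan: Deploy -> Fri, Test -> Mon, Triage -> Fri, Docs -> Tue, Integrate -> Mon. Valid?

Invalid. Deploy happens in the same day as Test.

Docs has to finish before Test starts — violated.
Integrate has to finish before Triage starts — holds.
Triage and Test are paired (same day) — violated.
Deploy happens in the same day as Test — violated.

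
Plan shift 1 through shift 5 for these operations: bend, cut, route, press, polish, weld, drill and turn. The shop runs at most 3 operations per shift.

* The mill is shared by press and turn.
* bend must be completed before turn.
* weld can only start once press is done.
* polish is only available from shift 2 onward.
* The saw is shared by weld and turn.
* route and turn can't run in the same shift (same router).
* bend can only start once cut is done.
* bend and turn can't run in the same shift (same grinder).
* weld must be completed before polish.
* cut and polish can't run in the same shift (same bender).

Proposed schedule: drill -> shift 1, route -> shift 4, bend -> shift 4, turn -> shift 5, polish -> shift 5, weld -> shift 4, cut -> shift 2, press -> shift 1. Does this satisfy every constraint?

Yes

weld must be completed before polish — holds.
cut and polish can't run in the same shift (same bender) — holds.
bend can only start once cut is done — holds.
route and turn can't run in the same shift (same router) — holds.
The shop runs at most 3 operations per shift — holds.
The saw is shared by weld and turn — holds.
weld can only start once press is done — holds.
bend and turn can't run in the same shift (same grinder) — holds.
polish is only available from shift 2 onward — holds.
bend must be completed before turn — holds.
The mill is shared by press and turn — holds.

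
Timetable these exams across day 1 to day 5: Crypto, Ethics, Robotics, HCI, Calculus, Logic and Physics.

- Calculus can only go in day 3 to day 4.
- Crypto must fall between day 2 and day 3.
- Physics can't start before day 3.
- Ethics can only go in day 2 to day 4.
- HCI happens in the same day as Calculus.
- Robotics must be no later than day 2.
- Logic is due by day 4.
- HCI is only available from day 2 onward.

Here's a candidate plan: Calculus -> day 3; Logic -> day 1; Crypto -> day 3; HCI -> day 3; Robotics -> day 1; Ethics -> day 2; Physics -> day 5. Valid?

Ethics can only go in day 2 to day 4 — holds.
Robotics must be no later than day 2 — holds.
Calculus can only go in day 3 to day 4 — holds.
HCI is only available from day 2 onward — holds.
Crypto must fall between day 2 and day 3 — holds.
Logic is due by day 4 — holds.
Physics can't start before day 3 — holds.
HCI happens in the same day as Calculus — holds.

Yes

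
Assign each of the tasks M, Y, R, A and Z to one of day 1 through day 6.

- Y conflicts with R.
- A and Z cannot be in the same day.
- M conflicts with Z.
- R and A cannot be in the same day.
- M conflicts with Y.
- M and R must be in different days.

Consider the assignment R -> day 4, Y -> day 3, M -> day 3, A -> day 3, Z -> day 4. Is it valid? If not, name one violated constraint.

Y conflicts with R — holds.
M conflicts with Z — holds.
M and R must be in different days — holds.
R and A cannot be in the same day — holds.
A and Z cannot be in the same day — holds.
M conflicts with Y — violated.

Invalid. M conflicts with Y.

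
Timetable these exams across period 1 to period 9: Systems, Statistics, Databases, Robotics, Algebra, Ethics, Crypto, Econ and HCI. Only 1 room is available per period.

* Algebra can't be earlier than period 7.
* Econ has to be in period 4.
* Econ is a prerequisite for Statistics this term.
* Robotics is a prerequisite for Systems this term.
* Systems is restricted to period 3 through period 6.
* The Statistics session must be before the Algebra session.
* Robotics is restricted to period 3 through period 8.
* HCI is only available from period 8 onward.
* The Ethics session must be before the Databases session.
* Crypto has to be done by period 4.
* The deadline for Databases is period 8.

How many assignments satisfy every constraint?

26

Splitting on Systems: it can be period 5 (10), period 6 (16). Listing each branch's schedules as (Statistics, Databases, Robotics, Algebra, Ethics, Crypto, Econ, HCI) by period number:
Systems=period 5: (6,7,3,8,1,2,4,9) (6,7,3,8,2,1,4,9) (6,7,3,9,1,2,4,8) (6,7,3,9,2,1,4,8) (6,8,3,7,1,2,4,9) (6,8,3,7,2,1,4,9) (7,6,3,8,1,2,4,9) (7,6,3,8,2,1,4,9) (7,6,3,9,1,2,4,8) (7,6,3,9,2,1,4,8) — 10.
Systems=period 6: (5,7,3,8,1,2,4,9) (5,7,3,8,2,1,4,9) (5,7,3,9,1,2,4,8) (5,7,3,9,2,1,4,8) (5,8,3,7,1,2,4,9) (5,8,3,7,2,1,4,9) (7,2,5,8,1,3,4,9) (7,2,5,9,1,3,4,8) (7,3,5,8,1,2,4,9) (7,3,5,8,2,1,4,9) (7,3,5,9,1,2,4,8) (7,3,5,9,2,1,4,8) (7,5,3,8,1,2,4,9) (7,5,3,8,2,1,4,9) (7,5,3,9,1,2,4,8) (7,5,3,9,2,1,4,8) — 16.
Summing: 10 + 16 = 26.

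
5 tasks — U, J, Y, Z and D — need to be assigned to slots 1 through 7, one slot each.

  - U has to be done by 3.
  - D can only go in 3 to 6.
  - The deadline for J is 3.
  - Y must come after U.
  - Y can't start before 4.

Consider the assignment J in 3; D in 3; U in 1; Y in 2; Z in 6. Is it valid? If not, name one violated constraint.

No — it violates: Y can't start before 4

U has to be done by 3 — holds.
The deadline for J is 3 — holds.
Y must come after U — holds.
D can only go in 3 to 6 — holds.
Y can't start before 4 — violated.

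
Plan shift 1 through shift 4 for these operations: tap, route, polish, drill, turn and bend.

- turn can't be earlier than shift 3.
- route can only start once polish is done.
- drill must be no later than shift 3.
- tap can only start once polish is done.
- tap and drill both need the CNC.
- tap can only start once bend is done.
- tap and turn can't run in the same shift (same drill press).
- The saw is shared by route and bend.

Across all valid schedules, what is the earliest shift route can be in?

shift 2

Precedence pushes route to at least shift 2.
route at shift 2 is achievable: tap -> shift 2; drill -> shift 1; polish -> shift 1; bend -> shift 1; route -> shift 2; turn -> shift 3.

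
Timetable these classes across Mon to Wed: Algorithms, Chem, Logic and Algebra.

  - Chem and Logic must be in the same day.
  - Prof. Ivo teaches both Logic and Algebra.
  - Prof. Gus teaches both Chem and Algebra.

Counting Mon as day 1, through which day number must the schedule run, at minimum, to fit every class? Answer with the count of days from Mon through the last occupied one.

2 days

Could 1 day be enough, i.e. nothing placed later than Mon? No: Algebra can't share with Logic (Mon) → nothing is left.
So 1 day is not enough.
2 works (last occupied day: Tue): for example Chem -> Mon; Algorithms -> Mon; Logic -> Mon; Algebra -> Tue.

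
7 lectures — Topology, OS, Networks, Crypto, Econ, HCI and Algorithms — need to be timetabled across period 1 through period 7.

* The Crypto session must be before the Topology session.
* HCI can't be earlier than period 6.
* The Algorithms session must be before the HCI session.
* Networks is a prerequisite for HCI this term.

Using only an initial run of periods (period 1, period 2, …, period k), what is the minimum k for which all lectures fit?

6

The precedence chain requires at least 2 distinct periods.
HCI can't be placed before period 6, so the schedule must run through at least period 6.
6 works (last occupied period: period 6): for example Topology=period 2; OS=period 1; Econ=period 1; Crypto=period 1; Networks=period 1; Algorithms=period 1; HCI=period 6.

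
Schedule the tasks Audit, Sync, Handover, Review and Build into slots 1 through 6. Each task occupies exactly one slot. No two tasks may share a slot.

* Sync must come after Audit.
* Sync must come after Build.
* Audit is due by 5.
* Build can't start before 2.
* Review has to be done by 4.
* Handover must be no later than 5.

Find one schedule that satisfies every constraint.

Review -> 1; Build -> 3; Sync -> 5; Handover -> 4; Audit -> 2

Checking: Audit(2) before Sync(5); Build(3) before Sync(5); Handover=4 in [1,5]; Audit=2 in [1,5]; Build=3 in [2,6]; Review=1 in [1,4]; max 1 per slot (cap 1).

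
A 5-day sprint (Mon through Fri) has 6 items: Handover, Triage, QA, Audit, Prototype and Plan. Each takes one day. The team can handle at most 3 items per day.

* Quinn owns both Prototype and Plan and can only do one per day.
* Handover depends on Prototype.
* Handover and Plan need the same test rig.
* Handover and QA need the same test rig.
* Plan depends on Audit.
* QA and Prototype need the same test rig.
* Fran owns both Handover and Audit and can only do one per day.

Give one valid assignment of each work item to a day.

Plan in Wed, Triage in Mon, Audit in Mon, Handover in Tue, Prototype in Mon, QA in Wed

Checking: Audit(Mon) before Plan(Wed); Prototype(Mon) before Handover(Tue); Handover(Tue) != Audit(Mon); Handover(Tue) != Plan(Wed); QA(Wed) != Prototype(Mon); Prototype(Mon) != Plan(Wed); Handover(Tue) != QA(Wed); max 3 per day (cap 3).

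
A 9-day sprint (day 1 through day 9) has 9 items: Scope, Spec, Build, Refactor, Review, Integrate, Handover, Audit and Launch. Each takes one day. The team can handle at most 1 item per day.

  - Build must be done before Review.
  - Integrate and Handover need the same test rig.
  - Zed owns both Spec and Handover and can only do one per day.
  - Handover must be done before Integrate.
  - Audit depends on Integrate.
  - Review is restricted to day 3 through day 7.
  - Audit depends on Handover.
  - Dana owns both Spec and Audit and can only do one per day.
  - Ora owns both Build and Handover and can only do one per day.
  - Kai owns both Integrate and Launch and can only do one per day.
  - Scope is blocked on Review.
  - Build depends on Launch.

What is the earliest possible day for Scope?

Precedence pushes Scope to at least day 4.
Scope at day 4 is achievable: Scope -> day 4; Refactor -> day 9; Launch -> day 1; Spec -> day 8; Handover -> day 5; Review -> day 3; Audit -> day 7; Build -> day 2; Integrate -> day 6.

day 4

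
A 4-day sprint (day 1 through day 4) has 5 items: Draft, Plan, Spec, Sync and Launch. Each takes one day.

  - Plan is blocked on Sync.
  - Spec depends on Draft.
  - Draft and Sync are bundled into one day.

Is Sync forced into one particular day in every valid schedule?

Sync can be day 1 (e.g. Plan in day 2, Draft in day 1, Sync in day 1, Spec in day 2, Launch in day 1) or day 2 (e.g. Launch=day 1, Sync=day 2, Plan=day 3, Draft=day 2, Spec=day 3).

No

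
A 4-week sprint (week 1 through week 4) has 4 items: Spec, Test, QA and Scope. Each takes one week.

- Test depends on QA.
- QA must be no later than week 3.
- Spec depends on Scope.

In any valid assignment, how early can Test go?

week 2

Precedence pushes Test to at least week 2.
Test at week 2 is achievable: Spec -> week 2; Test -> week 2; Scope -> week 1; QA -> week 1.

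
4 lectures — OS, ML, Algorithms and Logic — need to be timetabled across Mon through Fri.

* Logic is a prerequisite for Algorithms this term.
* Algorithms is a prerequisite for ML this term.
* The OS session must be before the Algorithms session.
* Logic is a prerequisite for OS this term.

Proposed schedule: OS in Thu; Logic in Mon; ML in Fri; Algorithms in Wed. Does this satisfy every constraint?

No — it violates: The OS session must be before the Algorithms session

The OS session must be before the Algorithms session — violated.
Logic is a prerequisite for OS this term — holds.
Algorithms is a prerequisite for ML this term — holds.
Logic is a prerequisite for Algorithms this term — holds.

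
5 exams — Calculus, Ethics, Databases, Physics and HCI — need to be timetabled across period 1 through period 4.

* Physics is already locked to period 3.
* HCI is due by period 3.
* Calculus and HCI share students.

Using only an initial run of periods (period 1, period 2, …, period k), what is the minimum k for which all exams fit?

3 periods

Physics can't be placed before period 3, so the schedule must run through at least period 3.
3 works (last occupied period: period 3): for example HCI -> period 2; Ethics -> period 1; Databases -> period 1; Physics -> period 3; Calculus -> period 1.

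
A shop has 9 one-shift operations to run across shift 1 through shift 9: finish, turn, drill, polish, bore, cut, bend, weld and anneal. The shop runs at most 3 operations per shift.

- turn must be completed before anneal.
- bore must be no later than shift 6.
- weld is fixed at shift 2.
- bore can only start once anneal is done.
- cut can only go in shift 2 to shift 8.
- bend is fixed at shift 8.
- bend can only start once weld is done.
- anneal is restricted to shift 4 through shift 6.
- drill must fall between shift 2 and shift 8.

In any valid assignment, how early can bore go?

Precedence pushes bore to at least shift 5; bore's own window allows nothing later than shift 6.
bore at shift 5 is achievable: bore in shift 5; anneal in shift 4; weld in shift 2; turn in shift 1; finish in shift 1; bend in shift 8; drill in shift 2; polish in shift 1; cut in shift 2.

shift 5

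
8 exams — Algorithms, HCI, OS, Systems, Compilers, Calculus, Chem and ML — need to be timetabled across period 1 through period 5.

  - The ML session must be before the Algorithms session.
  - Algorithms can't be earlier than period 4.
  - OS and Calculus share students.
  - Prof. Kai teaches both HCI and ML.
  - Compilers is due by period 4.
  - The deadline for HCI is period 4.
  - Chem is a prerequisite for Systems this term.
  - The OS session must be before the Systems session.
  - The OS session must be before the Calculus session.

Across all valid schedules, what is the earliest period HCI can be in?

HCI's own window allows nothing later than period 4.
HCI at period 1 is achievable: Calculus -> period 2; Compilers -> period 1; OS -> period 1; ML -> period 2; HCI -> period 1; Algorithms -> period 4; Systems -> period 2; Chem -> period 1.

period 1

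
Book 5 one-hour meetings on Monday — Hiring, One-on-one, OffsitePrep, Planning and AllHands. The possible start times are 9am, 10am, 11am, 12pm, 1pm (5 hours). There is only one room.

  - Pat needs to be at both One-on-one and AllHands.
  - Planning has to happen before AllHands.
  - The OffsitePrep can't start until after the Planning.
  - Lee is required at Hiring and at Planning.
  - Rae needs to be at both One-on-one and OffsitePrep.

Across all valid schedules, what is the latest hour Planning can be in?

Downstream work caps Planning at 12pm.
Planning at 11am is achievable: Hiring in 9am; AllHands in 1pm; Planning in 11am; One-on-one in 10am; OffsitePrep in 12pm.
Nothing later works — the conflict and capacity constraints rule out every hour after 11am.

11am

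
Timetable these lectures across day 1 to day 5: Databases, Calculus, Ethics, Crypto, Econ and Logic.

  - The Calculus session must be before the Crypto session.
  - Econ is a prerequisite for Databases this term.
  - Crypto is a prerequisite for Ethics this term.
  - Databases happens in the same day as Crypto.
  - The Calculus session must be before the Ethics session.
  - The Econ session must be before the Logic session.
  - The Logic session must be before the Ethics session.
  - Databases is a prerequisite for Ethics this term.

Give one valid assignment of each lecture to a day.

Econ in day 1, Databases in day 2, Logic in day 2, Calculus in day 1, Crypto in day 2, Ethics in day 3

Checking: Econ(day 1) before Logic(day 2); Calculus(day 1) before Crypto(day 2); Crypto(day 2) before Ethics(day 3); Databases(day 2) before Ethics(day 3); Calculus(day 1) before Ethics(day 3); Econ(day 1) before Databases(day 2); Logic(day 2) before Ethics(day 3); Databases = Crypto = day 2.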